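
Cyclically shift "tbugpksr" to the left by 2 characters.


Input: 'tbugpksr', shift = 2
Operation: split at index 2 and swap parts
Front part s[0:2] = 'tb'
Back part s[2:] = 'ugpksr'
Rotated = back + front = 'ugpksr' + 'tb'
Result: ugpksrtb


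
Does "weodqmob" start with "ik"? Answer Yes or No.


Input string: 'weodqmob'
Prefix to check: 'ik'
First 2 characters of input: 'we'
Match: False
Result: No


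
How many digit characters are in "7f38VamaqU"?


Input string: '7f38VamaqU'
Operation: count digit characters (0-9)
Scan: '7'(digit), 'f', '3'(digit), '8'(digit), 'V', 'a', 'm', 'a', 'q', 'U'
Digits found: 3
Result: 3


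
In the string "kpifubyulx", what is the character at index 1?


Input string: 'kpifubyulx'
Operation: get character at index 1
Index mapping: s[0]='k', s[1]='p'
Result: 'p'


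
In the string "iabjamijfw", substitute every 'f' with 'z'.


Input string: 'iabjamijfw'
Operation: replace 'f' with 'z'
Positions of 'f': 8
After replacement: iabjamijzw


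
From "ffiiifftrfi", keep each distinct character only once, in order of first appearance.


Input: 'ffiiifftrfi'
Operation: keep first occurrence of each character
Scan: s[0]='f' new -> keep; s[1]='f' seen -> skip; s[2]='i' new -> keep; s[3]='i' seen -> skip; s[4]='i' seen -> skip; s[5]='f' seen -> skip; s[6]='f' seen -> skip; s[7]='t' new -> keep; s[8]='r' new -> keep; s[9]='f' seen -> skip; s[10]='i' seen -> skip
Result: fitr


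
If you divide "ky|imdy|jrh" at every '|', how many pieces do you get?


Input string: 'ky|imdy|jrh'
Delimiter: '|'
Split result: 'ky', 'imdy', 'jrh'
Number of parts: 3


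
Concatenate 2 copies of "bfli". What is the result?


Input string: 'bfli'
Operation: repeat 2 times
Concatenation: 'bfli' + 'bfli'
Result: bflibfli


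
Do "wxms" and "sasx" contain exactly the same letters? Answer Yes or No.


String 1: 'wxms' -> sorted: 'mswx'
String 2: 'sasx' -> sorted: 'assx'
Compare sorted forms: 'mswx' != 'assx'
Anagram: No


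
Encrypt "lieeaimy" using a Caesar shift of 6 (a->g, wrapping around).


Input: 'lieeaimy', shift = 6
Operation: for each letter, (position + 6) mod 26
Mapping: 'l'(11+6=17)->'r', 'i'(8+6=14)->'o', 'e'(4+6=10)->'k', 'e'(4+6=10)->'k', 'a'(0+6=6)->'g', 'i'(8+6=14)->'o', 'm'(12+6=18)->'s', 'y'(24+6=30, 30 mod 26=4)->'e'
Result: rokkgose


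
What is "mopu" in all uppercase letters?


Input string: 'mopu'
Operation: convert each letter to uppercase
Mapping: 'm'->'M', 'o'->'O', 'p'->'P', 'u'->'U'
Result: MOPU


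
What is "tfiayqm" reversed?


Input string: 'tfiayqm'
Operation: reverse character order
Original order: 't' -> 'f' -> 'i' -> 'a' -> 'y' -> 'q' -> 'm'
Reversed order: 'm' -> 'q' -> 'y' -> 'a' -> 'i' -> 'f' -> 't'
Result: mqyaift


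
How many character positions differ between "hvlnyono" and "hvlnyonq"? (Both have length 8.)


String 1: 'hvlnyono'
String 2: 'hvlnyonq'
Compare each position: pos 0: 'h'=='h', pos 1: 'v'=='v', pos 2: 'l'=='l', pos 3: 'n'=='n', pos 4: 'y'=='y', pos 5: 'o'=='o', pos 6: 'n'=='n', pos 7: 'o'!='q'
Differing positions: 1
Hamming distance: 1


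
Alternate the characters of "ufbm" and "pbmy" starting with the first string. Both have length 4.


String 1: 'ufbm'
String 2: 'pbmy'
Operation: alternate characters
Pairs: 'u'+'p', 'f'+'b', 'b'+'m', 'm'+'y'
Result: upfbbmmy


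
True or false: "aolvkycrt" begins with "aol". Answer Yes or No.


Input string: 'aolvkycrt'
Prefix to check: 'aol'
First 3 characters of input: 'aol'
Match: True
Result: Yes


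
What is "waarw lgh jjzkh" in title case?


Input string: 'waarw lgh jjzkh'
Operation: capitalize first letter of each word
Word transformations: 'waarw'->'Waarw', 'lgh'->'Lgh', 'jjzkh'->'Jjzkh'
Result: Waarw Lgh Jjzkh


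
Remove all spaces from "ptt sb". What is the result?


Input string: 'ptt sb'
Operation: remove all spaces
Words: 'ptt', 'sb'
Join without spaces: pttsb


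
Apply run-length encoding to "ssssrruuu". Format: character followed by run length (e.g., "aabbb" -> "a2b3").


Input: 'ssssrruuu'
Operation: identify consecutive runs
Runs: 'ssss' -> s4, 'rr' -> r2, 'uuu' -> u3
Encoded: s4r2u3


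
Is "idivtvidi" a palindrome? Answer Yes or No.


Input string: 'idivtvidi'
Reversed: 'idivtvidi'
Compare pairs: s[0]='i' vs s[8]='i' (match), s[1]='d' vs s[7]='d' (match), s[2]='i' vs s[6]='i' (match), s[3]='v' vs s[5]='v' (match)
Palindrome: Yes


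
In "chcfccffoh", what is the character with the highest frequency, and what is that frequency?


Input: 'chcfccffoh'
Operation: tally each character
Counts: 'c':4, 'f':3, 'h':2, 'o':1
Maximum: 'c' appears 4 times


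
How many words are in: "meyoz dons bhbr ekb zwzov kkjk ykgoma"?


Input string: 'meyoz dons bhbr ekb zwzov kkjk ykgoma'
Operation: split by spaces
Words found: 'meyoz', 'dons', 'bhbr', 'ekb', 'zwzov', 'kkjk', 'ykgoma'
Word count: 7


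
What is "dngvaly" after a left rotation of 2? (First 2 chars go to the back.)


Input: 'dngvaly', shift = 2
Operation: split at index 2 and swap parts
Front part s[0:2] = 'dn'
Back part s[2:] = 'gvaly'
Rotated = back + front = 'gvaly' + 'dn'
Result: gvalydn


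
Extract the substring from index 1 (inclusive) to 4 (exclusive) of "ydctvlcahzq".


Input string: 'ydctvlcahzq'
Operation: slice [1:4]
Extract characters: s[1]='d', s[2]='c', s[3]='t'
Result: dct


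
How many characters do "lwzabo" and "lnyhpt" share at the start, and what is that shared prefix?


String 1: 'lwzabo'
String 2: 'lnyhpt'
Compare position by position:
pos 0: 'l' vs 'l' match
pos 1: 'w' vs 'n' differ -> stop
Longest common prefix: "l" (length 1)


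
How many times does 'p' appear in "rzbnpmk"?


Input string: 'rzbnpmk'
Target character: 'p'
Scan each position: s[4]='p'
Matches found at indices: 4
Total: 1


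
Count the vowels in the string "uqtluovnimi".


Input string: 'uqtluovnimi'
Operation: count vowels (a, e, i, o, u)
Scan: s[0]='u' (vowel), s[1]='q', s[2]='t', s[3]='l', s[4]='u' (vowel), s[5]='o' (vowel), s[6]='v', s[7]='n', s[8]='i' (vowel), s[9]='m', s[10]='i' (vowel)
Vowels found: 5
Result: 5


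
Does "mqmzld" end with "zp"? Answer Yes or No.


Input string: 'mqmzld'
Suffix to check: 'zp'
Last 2 characters of input: 'ld'
Match: False
Result: No


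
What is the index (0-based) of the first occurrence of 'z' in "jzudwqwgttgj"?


Input string: 'jzudwqwgttgj'
Target: 'z'
Scanning left to right: s[0]='j', s[1]='z'
First match at index: 1


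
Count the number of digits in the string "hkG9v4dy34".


Input string: 'hkG9v4dy34'
Operation: count digit characters (0-9)
Scan: 'h', 'k', 'G', '9'(digit), 'v', '4'(digit), 'd', 'y', '3'(digit), '4'(digit)
Digits found: 4
Result: 4


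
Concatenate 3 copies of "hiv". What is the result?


Input string: 'hiv'
Operation: repeat 3 times
Concatenation: 'hiv' + 'hiv' + 'hiv'
Result: hivhivhiv


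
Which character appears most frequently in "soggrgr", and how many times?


Input: 'soggrgr'
Operation: tally each character
Counts: 'g':3, 'o':1, 'r':2, 's':1
Maximum: 'g' appears 3 times


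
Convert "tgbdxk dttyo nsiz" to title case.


Input string: 'tgbdxk dttyo nsiz'
Operation: capitalize first letter of each word
Word transformations: 'tgbdxk'->'Tgbdxk', 'dttyo'->'Dttyo', 'nsiz'->'Nsiz'
Result: Tgbdxk Dttyo Nsiz


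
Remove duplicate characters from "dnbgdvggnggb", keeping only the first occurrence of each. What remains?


Input: 'dnbgdvggnggb'
Operation: keep first occurrence of each character
Scan: s[0]='d' new -> keep; s[1]='n' new -> keep; s[2]='b' new -> keep; s[3]='g' new -> keep; s[4]='d' seen -> skip; s[5]='v' new -> keep; s[6]='g' seen -> skip; s[7]='g' seen -> skip; s[8]='n' seen -> skip; s[9]='g' seen -> skip; s[10]='g' seen -> skip; s[11]='b' seen -> skip
Result: dnbgv


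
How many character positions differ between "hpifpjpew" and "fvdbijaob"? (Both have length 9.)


String 1: 'hpifpjpew'
String 2: 'fvdbijaob'
Compare each position: pos 0: 'h'!='f', pos 1: 'p'!='v', pos 2: 'i'!='d', pos 3: 'f'!='b', pos 4: 'p'!='i', pos 5: 'j'=='j', pos 6: 'p'!='a', pos 7: 'e'!='o', pos 8: 'w'!='b'
Differing positions: 8
Hamming distance: 8


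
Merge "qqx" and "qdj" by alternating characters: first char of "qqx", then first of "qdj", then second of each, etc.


String 1: 'qqx'
String 2: 'qdj'
Operation: alternate characters
Pairs: 'q'+'q', 'q'+'d', 'x'+'j'
Result: qqqdxj


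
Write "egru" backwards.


Input string: 'egru'
Operation: reverse character order
Original order: 'e' -> 'g' -> 'r' -> 'u'
Reversed order: 'u' -> 'r' -> 'g' -> 'e'
Result: urge


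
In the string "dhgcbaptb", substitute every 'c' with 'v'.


Input string: 'dhgcbaptb'
Operation: replace 'c' with 'v'
Positions of 'c': 3
After replacement: dhgvbaptb


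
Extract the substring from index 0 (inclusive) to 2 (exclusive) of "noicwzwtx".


Input string: 'noicwzwtx'
Operation: slice [0:2]
Extract characters: s[0]='n', s[1]='o'
Result: no


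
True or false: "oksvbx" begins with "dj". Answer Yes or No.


Input string: 'oksvbx'
Prefix to check: 'dj'
First 2 characters of input: 'ok'
Match: False
Result: No


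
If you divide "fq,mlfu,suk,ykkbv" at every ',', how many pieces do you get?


Input string: 'fq,mlfu,suk,ykkbv'
Delimiter: ','
Split result: 'fq', 'mlfu', 'suk', 'ykkbv'
Number of parts: 4


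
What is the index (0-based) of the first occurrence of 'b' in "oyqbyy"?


Input string: 'oyqbyy'
Target: 'b'
Scanning left to right: s[0]='o', s[1]='y', s[2]='q', s[3]='b'
First match at index: 3


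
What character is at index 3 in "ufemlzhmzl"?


Input string: 'ufemlzhmzl'
Operation: get character at index 3
Index mapping: s[0]='u', s[1]='f', s[2]='e', s[3]='m'
Result: 'm'


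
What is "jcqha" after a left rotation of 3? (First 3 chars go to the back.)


Input: 'jcqha', shift = 3
Operation: split at index 3 and swap parts
Front part s[0:3] = 'jcq'
Back part s[3:] = 'ha'
Rotated = back + front = 'ha' + 'jcq'
Result: hajcq


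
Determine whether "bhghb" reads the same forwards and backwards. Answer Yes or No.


Input string: 'bhghb'
Reversed: 'bhghb'
Compare pairs: s[0]='b' vs s[4]='b' (match), s[1]='h' vs s[3]='h' (match)
Palindrome: Yes


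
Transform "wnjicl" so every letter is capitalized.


Input string: 'wnjicl'
Operation: convert each letter to uppercase
Mapping: 'w'->'W', 'n'->'N', 'j'->'J', 'i'->'I', 'c'->'C', 'l'->'L'
Result: WNJICL


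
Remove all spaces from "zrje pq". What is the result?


Input string: 'zrje pq'
Operation: remove all spaces
Words: 'zrje', 'pq'
Join without spaces: zrjepq


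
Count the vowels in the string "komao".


Input string: 'komao'
Operation: count vowels (a, e, i, o, u)
Scan: s[0]='k', s[1]='o' (vowel), s[2]='m', s[3]='a' (vowel), s[4]='o' (vowel)
Vowels found: 3
Result: 3


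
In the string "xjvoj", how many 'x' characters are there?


Input string: 'xjvoj'
Target character: 'x'
Scan each position: s[0]='x'
Matches found at indices: 0
Total: 1


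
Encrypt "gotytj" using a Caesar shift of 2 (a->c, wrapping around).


Input: 'gotytj', shift = 2
Operation: for each letter, (position + 2) mod 26
Mapping: 'g'(6+2=8)->'i', 'o'(14+2=16)->'q', 't'(19+2=21)->'v', 'y'(24+2=26, 26 mod 26=0)->'a', 't'(19+2=21)->'v', 'j'(9+2=11)->'l'
Result: iqvavl


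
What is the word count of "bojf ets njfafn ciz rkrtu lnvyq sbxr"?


Input string: 'bojf ets njfafn ciz rkrtu lnvyq sbxr'
Operation: split by spaces
Words found: 'bojf', 'ets', 'njfafn', 'ciz', 'rkrtu', 'lnvyq', 'sbxr'
Word count: 7


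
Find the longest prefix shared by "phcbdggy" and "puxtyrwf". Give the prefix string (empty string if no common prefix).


String 1: 'phcbdggy'
String 2: 'puxtyrwf'
Compare position by position:
pos 0: 'p' vs 'p' match
pos 1: 'h' vs 'u' differ -> stop
Longest common prefix: "p" (length 1)


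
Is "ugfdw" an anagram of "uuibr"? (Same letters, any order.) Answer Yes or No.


String 1: 'uuibr' -> sorted: 'biruu'
String 2: 'ugfdw' -> sorted: 'dfguw'
Compare sorted forms: 'biruu' != 'dfguw'
Anagram: No


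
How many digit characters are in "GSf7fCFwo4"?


Input string: 'GSf7fCFwo4'
Operation: count digit characters (0-9)
Scan: 'G', 'S', 'f', '7'(digit), 'f', 'C', 'F', 'w', 'o', '4'(digit)
Digits found: 2
Result: 2


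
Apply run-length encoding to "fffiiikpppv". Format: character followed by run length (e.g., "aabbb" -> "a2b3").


Input: 'fffiiikpppv'
Operation: identify consecutive runs
Runs: 'fff' -> f3, 'iii' -> i3, 'k' -> k1, 'ppp' -> p3, 'v' -> v1
Encoded: f3i3k1p3v1


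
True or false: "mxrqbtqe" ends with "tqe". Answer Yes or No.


Input string: 'mxrqbtqe'
Suffix to check: 'tqe'
Last 3 characters of input: 'tqe'
Match: True
Result: Yes


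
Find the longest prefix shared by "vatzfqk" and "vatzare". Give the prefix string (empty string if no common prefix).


String 1: 'vatzfqk'
String 2: 'vatzare'
Compare position by position:
pos 0: 'v' vs 'v' match
pos 1: 'a' vs 'a' match
pos 2: 't' vs 't' match
pos 3: 'z' vs 'z' match
pos 4: 'f' vs 'a' differ -> stop
Longest common prefix: "vatz" (length 4)


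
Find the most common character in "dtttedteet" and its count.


Input: 'dtttedteet'
Operation: tally each character
Counts: 'd':2, 'e':3, 't':5
Maximum: 't' appears 5 times


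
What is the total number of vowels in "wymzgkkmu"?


Input string: 'wymzgkkmu'
Operation: count vowels (a, e, i, o, u)
Scan: s[0]='w', s[1]='y', s[2]='m', s[3]='z', s[4]='g', s[5]='k', s[6]='k', s[7]='m', s[8]='u' (vowel)
Vowels found: 1
Result: 1


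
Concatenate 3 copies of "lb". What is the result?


Input string: 'lb'
Operation: repeat 3 times
Concatenation: 'lb' + 'lb' + 'lb'
Result: lblblb


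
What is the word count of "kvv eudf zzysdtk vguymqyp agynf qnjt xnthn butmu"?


Input string: 'kvv eudf zzysdtk vguymqyp agynf qnjt xnthn butmu'
Operation: split by spaces
Words found: 'kvv', 'eudf', 'zzysdtk', 'vguymqyp', 'agynf', 'qnjt', 'xnthn', 'butmu'
Word count: 8


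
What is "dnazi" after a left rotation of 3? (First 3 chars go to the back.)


Input: 'dnazi', shift = 3
Operation: split at index 3 and swap parts
Front part s[0:3] = 'dna'
Back part s[3:] = 'zi'
Rotated = back + front = 'zi' + 'dna'
Result: zidna


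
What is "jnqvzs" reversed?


Input string: 'jnqvzs'
Operation: reverse character order
Original order: 'j' -> 'n' -> 'q' -> 'v' -> 'z' -> 's'
Reversed order: 's' -> 'z' -> 'v' -> 'q' -> 'n' -> 'j'
Result: szvqnj


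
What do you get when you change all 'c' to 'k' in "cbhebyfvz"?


Input string: 'cbhebyfvz'
Operation: replace 'c' with 'k'
Positions of 'c': 0
After replacement: kbhebyfvz


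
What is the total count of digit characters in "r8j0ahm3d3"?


Input string: 'r8j0ahm3d3'
Operation: count digit characters (0-9)
Scan: 'r', '8'(digit), 'j', '0'(digit), 'a', 'h', 'm', '3'(digit), 'd', '3'(digit)
Digits found: 4
Result: 4


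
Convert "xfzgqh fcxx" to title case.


Input string: 'xfzgqh fcxx'
Operation: capitalize first letter of each word
Word transformations: 'xfzgqh'->'Xfzgqh', 'fcxx'->'Fcxx'
Result: Xfzgqh Fcxx


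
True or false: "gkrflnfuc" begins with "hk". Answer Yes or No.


Input string: 'gkrflnfuc'
Prefix to check: 'hk'
First 2 characters of input: 'gk'
Match: False
Result: No


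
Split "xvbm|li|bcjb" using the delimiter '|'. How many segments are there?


Input string: 'xvbm|li|bcjb'
Delimiter: '|'
Split result: 'xvbm', 'li', 'bcjb'
Number of parts: 3


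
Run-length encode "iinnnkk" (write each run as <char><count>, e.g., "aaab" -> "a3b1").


Input: 'iinnnkk'
Operation: identify consecutive runs
Runs: 'ii' -> i2, 'nnn' -> n3, 'kk' -> k2
Encoded: i2n3k2


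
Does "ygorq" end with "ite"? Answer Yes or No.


Input string: 'ygorq'
Suffix to check: 'ite'
Last 3 characters of input: 'orq'
Match: False
Result: No


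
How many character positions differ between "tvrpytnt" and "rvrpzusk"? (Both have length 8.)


String 1: 'tvrpytnt'
String 2: 'rvrpzusk'
Compare each position: pos 0: 't'!='r', pos 1: 'v'=='v', pos 2: 'r'=='r', pos 3: 'p'=='p', pos 4: 'y'!='z', pos 5: 't'!='u', pos 6: 'n'!='s', pos 7: 't'!='k'
Differing positions: 5
Hamming distance: 5


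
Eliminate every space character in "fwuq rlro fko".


Input string: 'fwuq rlro fko'
Operation: remove all spaces
Words: 'fwuq', 'rlro', 'fko'
Join without spaces: fwuqrlrofko


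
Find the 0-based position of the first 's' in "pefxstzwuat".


Input string: 'pefxstzwuat'
Target: 's'
Scanning left to right: s[0]='p', s[1]='e', s[2]='f', s[3]='x', s[4]='s'
First match at index: 4


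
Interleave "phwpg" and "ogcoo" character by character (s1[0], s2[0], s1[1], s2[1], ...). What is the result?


String 1: 'phwpg'
String 2: 'ogcoo'
Operation: alternate characters
Pairs: 'p'+'o', 'h'+'g', 'w'+'c', 'p'+'o', 'g'+'o'
Result: pohgwcpogo


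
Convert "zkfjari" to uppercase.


Input string: 'zkfjari'
Operation: convert each letter to uppercase
Mapping: 'z'->'Z', 'k'->'K', 'f'->'F', 'j'->'J', 'a'->'A', 'r'->'R', 'i'->'I'
Result: ZKFJARI


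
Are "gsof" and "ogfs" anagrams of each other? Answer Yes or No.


String 1: 'gsof' -> sorted: 'fgos'
String 2: 'ogfs' -> sorted: 'fgos'
Compare sorted forms: 'fgos' == 'fgos'
Anagram: Yes


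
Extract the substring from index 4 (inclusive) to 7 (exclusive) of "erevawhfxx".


Input string: 'erevawhfxx'
Operation: slice [4:7]
Extract characters: s[4]='a', s[5]='w', s[6]='h'
Result: awh


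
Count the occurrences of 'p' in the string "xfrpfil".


Input string: 'xfrpfil'
Target character: 'p'
Scan each position: s[3]='p'
Matches found at indices: 3
Total: 1


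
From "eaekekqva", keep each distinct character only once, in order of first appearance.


Input: 'eaekekqva'
Operation: keep first occurrence of each character
Scan: s[0]='e' new -> keep; s[1]='a' new -> keep; s[2]='e' seen -> skip; s[3]='k' new -> keep; s[4]='e' seen -> skip; s[5]='k' seen -> skip; s[6]='q' new -> keep; s[7]='v' new -> keep; s[8]='a' seen -> skip
Result: eakqv


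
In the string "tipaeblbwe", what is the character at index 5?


Input string: 'tipaeblbwe'
Operation: get character at index 5
Index mapping: s[0]='t', s[1]='i', s[2]='p', s[3]='a', s[4]='e', s[5]='b'
Result: 'b'


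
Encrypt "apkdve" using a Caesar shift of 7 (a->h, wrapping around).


Input: 'apkdve', shift = 7
Operation: for each letter, (position + 7) mod 26
Mapping: 'a'(0+7=7)->'h', 'p'(15+7=22)->'w', 'k'(10+7=17)->'r', 'd'(3+7=10)->'k', 'v'(21+7=28, 28 mod 26=2)->'c', 'e'(4+7=11)->'l'
Result: hwrkcl


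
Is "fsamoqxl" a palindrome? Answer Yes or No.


Input string: 'fsamoqxl'
Reversed: 'lxqomasf'
Compare pairs: s[0]='f' vs s[7]='l' (mismatch), s[1]='s' vs s[6]='x' (mismatch), s[2]='a' vs s[5]='q' (mismatch), s[3]='m' vs s[4]='o' (mismatch)
Palindrome: No


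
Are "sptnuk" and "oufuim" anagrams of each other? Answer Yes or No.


String 1: 'sptnuk' -> sorted: 'knpstu'
String 2: 'oufuim' -> sorted: 'fimouu'
Compare sorted forms: 'knpstu' != 'fimouu'
Anagram: No


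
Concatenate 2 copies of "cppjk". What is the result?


Input string: 'cppjk'
Operation: repeat 2 times
Concatenation: 'cppjk' + 'cppjk'
Result: cppjkcppjk


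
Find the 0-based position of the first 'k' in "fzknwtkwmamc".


Input string: 'fzknwtkwmamc'
Target: 'k'
Scanning left to right: s[0]='f', s[1]='z', s[2]='k'
First match at index: 2


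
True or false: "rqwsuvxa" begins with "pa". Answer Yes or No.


Input string: 'rqwsuvxa'
Prefix to check: 'pa'
First 2 characters of input: 'rq'
Match: False
Result: No


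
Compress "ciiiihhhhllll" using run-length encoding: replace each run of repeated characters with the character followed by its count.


Input: 'ciiiihhhhllll'
Operation: identify consecutive runs
Runs: 'c' -> c1, 'iiii' -> i4, 'hhhh' -> h4, 'llll' -> l4
Encoded: c1i4h4l4


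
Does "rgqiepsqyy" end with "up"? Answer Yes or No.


Input string: 'rgqiepsqyy'
Suffix to check: 'up'
Last 2 characters of input: 'yy'
Match: False
Result: No


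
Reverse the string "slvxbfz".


Input string: 'slvxbfz'
Operation: reverse character order
Original order: 's' -> 'l' -> 'v' -> 'x' -> 'b' -> 'f' -> 'z'
Reversed order: 'z' -> 'f' -> 'b' -> 'x' -> 'v' -> 'l' -> 's'
Result: zfbxvls


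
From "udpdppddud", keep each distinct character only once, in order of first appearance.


Input: 'udpdppddud'
Operation: keep first occurrence of each character
Scan: s[0]='u' new -> keep; s[1]='d' new -> keep; s[2]='p' new -> keep; s[3]='d' seen -> skip; s[4]='p' seen -> skip; s[5]='p' seen -> skip; s[6]='d' seen -> skip; s[7]='d' seen -> skip; s[8]='u' seen -> skip; s[9]='d' seen -> skip
Result: udp


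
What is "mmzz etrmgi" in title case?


Input string: 'mmzz etrmgi'
Operation: capitalize first letter of each word
Word transformations: 'mmzz'->'Mmzz', 'etrmgi'->'Etrmgi'
Result: Mmzz Etrmgi


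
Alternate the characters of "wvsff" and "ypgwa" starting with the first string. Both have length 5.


String 1: 'wvsff'
String 2: 'ypgwa'
Operation: alternate characters
Pairs: 'w'+'y', 'v'+'p', 's'+'g', 'f'+'w', 'f'+'a'
Result: wyvpsgfwfa


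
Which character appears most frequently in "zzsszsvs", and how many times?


Input: 'zzsszsvs'
Operation: tally each character
Counts: 's':4, 'v':1, 'z':3
Maximum: 's' appears 4 times


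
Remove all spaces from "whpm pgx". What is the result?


Input string: 'whpm pgx'
Operation: remove all spaces
Words: 'whpm', 'pgx'
Join without spaces: whpmpgx


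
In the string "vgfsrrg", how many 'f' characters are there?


Input string: 'vgfsrrg'
Target character: 'f'
Scan each position: s[2]='f'
Matches found at indices: 2
Total: 1


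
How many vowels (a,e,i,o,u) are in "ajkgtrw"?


Input string: 'ajkgtrw'
Operation: count vowels (a, e, i, o, u)
Scan: s[0]='a' (vowel), s[1]='j', s[2]='k', s[3]='g', s[4]='t', s[5]='r', s[6]='w'
Vowels found: 1
Result: 1


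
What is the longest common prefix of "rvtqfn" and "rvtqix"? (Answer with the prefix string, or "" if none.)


String 1: 'rvtqfn'
String 2: 'rvtqix'
Compare position by position:
pos 0: 'r' vs 'r' match
pos 1: 'v' vs 'v' match
pos 2: 't' vs 't' match
pos 3: 'q' vs 'q' match
pos 4: 'f' vs 'i' differ -> stop
Longest common prefix: "rvtq" (length 4)


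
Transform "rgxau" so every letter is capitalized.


Input string: 'rgxau'
Operation: convert each letter to uppercase
Mapping: 'r'->'R', 'g'->'G', 'x'->'X', 'a'->'A', 'u'->'U'
Result: RGXAU


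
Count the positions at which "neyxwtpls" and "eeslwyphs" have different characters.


String 1: 'neyxwtpls'
String 2: 'eeslwyphs'
Compare each position: pos 0: 'n'!='e', pos 1: 'e'=='e', pos 2: 'y'!='s', pos 3: 'x'!='l', pos 4: 'w'=='w', pos 5: 't'!='y', pos 6: 'p'=='p', pos 7: 'l'!='h', pos 8: 's'=='s'
Differing positions: 5
Hamming distance: 5


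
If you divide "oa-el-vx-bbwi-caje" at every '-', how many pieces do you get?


Input string: 'oa-el-vx-bbwi-caje'
Delimiter: '-'
Split result: 'oa', 'el', 'vx', 'bbwi', 'caje'
Number of parts: 5


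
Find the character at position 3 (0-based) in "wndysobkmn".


Input string: 'wndysobkmn'
Operation: get character at index 3
Index mapping: s[0]='w', s[1]='n', s[2]='d', s[3]='y'
Result: 'y'


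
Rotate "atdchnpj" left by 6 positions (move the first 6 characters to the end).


Input: 'atdchnpj', shift = 6
Operation: split at index 6 and swap parts
Front part s[0:6] = 'atdchn'
Back part s[6:] = 'pj'
Rotated = back + front = 'pj' + 'atdchn'
Result: pjatdchn


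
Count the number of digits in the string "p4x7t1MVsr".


Input string: 'p4x7t1MVsr'
Operation: count digit characters (0-9)
Scan: 'p', '4'(digit), 'x', '7'(digit), 't', '1'(digit), 'M', 'V', 's', 'r'
Digits found: 3
Result: 3


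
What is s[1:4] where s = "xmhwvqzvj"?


Input string: 'xmhwvqzvj'
Operation: slice [1:4]
Extract characters: s[1]='m', s[2]='h', s[3]='w'
Result: mhw


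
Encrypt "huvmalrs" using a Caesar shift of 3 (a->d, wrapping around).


Input: 'huvmalrs', shift = 3
Operation: for each letter, (position + 3) mod 26
Mapping: 'h'(7+3=10)->'k', 'u'(20+3=23)->'x', 'v'(21+3=24)->'y', 'm'(12+3=15)->'p', 'a'(0+3=3)->'d', 'l'(11+3=14)->'o', 'r'(17+3=20)->'u', 's'(18+3=21)->'v'
Result: kxypdouv


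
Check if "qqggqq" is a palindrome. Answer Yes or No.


Input string: 'qqggqq'
Reversed: 'qqggqq'
Compare pairs: s[0]='q' vs s[5]='q' (match), s[1]='q' vs s[4]='q' (match), s[2]='g' vs s[3]='g' (match)
Palindrome: Yes


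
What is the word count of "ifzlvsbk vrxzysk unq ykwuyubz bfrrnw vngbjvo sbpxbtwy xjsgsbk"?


Input string: 'ifzlvsbk vrxzysk unq ykwuyubz bfrrnw vngbjvo sbpxbtwy xjsgsbk'
Operation: split by spaces
Words found: 'ifzlvsbk', 'vrxzysk', 'unq', 'ykwuyubz', 'bfrrnw', 'vngbjvo', 'sbpxbtwy', 'xjsgsbk'
Word count: 8


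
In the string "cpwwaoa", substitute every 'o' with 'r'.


Input string: 'cpwwaoa'
Operation: replace 'o' with 'r'
Positions of 'o': 5
After replacement: cpwwara


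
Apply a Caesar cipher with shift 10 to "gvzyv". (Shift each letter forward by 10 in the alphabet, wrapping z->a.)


Input: 'gvzyv', shift = 10
Operation: for each letter, (position + 10) mod 26
Mapping: 'g'(6+10=16)->'q', 'v'(21+10=31, 31 mod 26=5)->'f', 'z'(25+10=35, 35 mod 26=9)->'j', 'y'(24+10=34, 34 mod 26=8)->'i', 'v'(21+10=31, 31 mod 26=5)->'f'
Result: qfjif


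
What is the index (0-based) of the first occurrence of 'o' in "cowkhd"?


Input string: 'cowkhd'
Target: 'o'
Scanning left to right: s[0]='c', s[1]='o'
First match at index: 1


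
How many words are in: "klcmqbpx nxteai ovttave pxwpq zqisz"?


Input string: 'klcmqbpx nxteai ovttave pxwpq zqisz'
Operation: split by spaces
Words found: 'klcmqbpx', 'nxteai', 'ovttave', 'pxwpq', 'zqisz'
Word count: 5


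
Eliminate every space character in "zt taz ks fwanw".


Input string: 'zt taz ks fwanw'
Operation: remove all spaces
Words: 'zt', 'taz', 'ks', 'fwanw'
Join without spaces: zttazksfwanw


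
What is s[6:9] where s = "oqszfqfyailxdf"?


Input string: 'oqszfqfyailxdf'
Operation: slice [6:9]
Extract characters: s[6]='f', s[7]='y', s[8]='a'
Result: fya


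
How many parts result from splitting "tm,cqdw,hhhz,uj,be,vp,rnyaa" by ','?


Input string: 'tm,cqdw,hhhz,uj,be,vp,rnyaa'
Delimiter: ','
Split result: 'tm', 'cqdw', 'hhhz', 'uj', 'be', 'vp', 'rnyaa'
Number of parts: 7


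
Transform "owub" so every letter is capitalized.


Input string: 'owub'
Operation: convert each letter to uppercase
Mapping: 'o'->'O', 'w'->'W', 'u'->'U', 'b'->'B'
Result: OWUB


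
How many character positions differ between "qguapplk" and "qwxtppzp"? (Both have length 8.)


String 1: 'qguapplk'
String 2: 'qwxtppzp'
Compare each position: pos 0: 'q'=='q', pos 1: 'g'!='w', pos 2: 'u'!='x', pos 3: 'a'!='t', pos 4: 'p'=='p', pos 5: 'p'=='p', pos 6: 'l'!='z', pos 7: 'k'!='p'
Differing positions: 5
Hamming distance: 5


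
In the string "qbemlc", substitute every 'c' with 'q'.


Input string: 'qbemlc'
Operation: replace 'c' with 'q'
Positions of 'c': 5
After replacement: qbemlq


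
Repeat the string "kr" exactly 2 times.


Input string: 'kr'
Operation: repeat 2 times
Concatenation: 'kr' + 'kr'
Result: krkr


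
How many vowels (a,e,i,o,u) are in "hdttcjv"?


Input string: 'hdttcjv'
Operation: count vowels (a, e, i, o, u)
Scan: s[0]='h', s[1]='d', s[2]='t', s[3]='t', s[4]='c', s[5]='j', s[6]='v'
Vowels found: 0
Result: 0


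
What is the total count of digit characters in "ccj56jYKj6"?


Input string: 'ccj56jYKj6'
Operation: count digit characters (0-9)
Scan: 'c', 'c', 'j', '5'(digit), '6'(digit), 'j', 'Y', 'K', 'j', '6'(digit)
Digits found: 3
Result: 3


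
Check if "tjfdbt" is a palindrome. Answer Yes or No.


Input string: 'tjfdbt'
Reversed: 'tbdfjt'
Compare pairs: s[0]='t' vs s[5]='t' (match), s[1]='j' vs s[4]='b' (mismatch), s[2]='f' vs s[3]='d' (mismatch)
Palindrome: No


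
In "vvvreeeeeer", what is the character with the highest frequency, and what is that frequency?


Input: 'vvvreeeeeer'
Operation: tally each character
Counts: 'e':6, 'r':2, 'v':3
Maximum: 'e' appears 6 times


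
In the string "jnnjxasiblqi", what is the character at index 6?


Input string: 'jnnjxasiblqi'
Operation: get character at index 6
Index mapping: s[0]='j', s[1]='n', s[2]='n', s[3]='j', s[4]='x', s[5]='a', s[6]='s'
Result: 's'


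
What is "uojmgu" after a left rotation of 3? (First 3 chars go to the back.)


Input: 'uojmgu', shift = 3
Operation: split at index 3 and swap parts
Front part s[0:3] = 'uoj'
Back part s[3:] = 'mgu'
Rotated = back + front = 'mgu' + 'uoj'
Result: mguuoj


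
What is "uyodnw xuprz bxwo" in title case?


Input string: 'uyodnw xuprz bxwo'
Operation: capitalize first letter of each word
Word transformations: 'uyodnw'->'Uyodnw', 'xuprz'->'Xuprz', 'bxwo'->'Bxwo'
Result: Uyodnw Xuprz Bxwo


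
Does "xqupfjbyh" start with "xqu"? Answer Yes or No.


Input string: 'xqupfjbyh'
Prefix to check: 'xqu'
First 3 characters of input: 'xqu'
Match: True
Result: Yes


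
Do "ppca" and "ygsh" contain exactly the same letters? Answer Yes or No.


String 1: 'ppca' -> sorted: 'acpp'
String 2: 'ygsh' -> sorted: 'ghsy'
Compare sorted forms: 'acpp' != 'ghsy'
Anagram: No


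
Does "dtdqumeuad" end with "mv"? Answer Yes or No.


Input string: 'dtdqumeuad'
Suffix to check: 'mv'
Last 2 characters of input: 'ad'
Match: False
Result: No


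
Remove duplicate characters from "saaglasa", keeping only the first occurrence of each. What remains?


Input: 'saaglasa'
Operation: keep first occurrence of each character
Scan: s[0]='s' new -> keep; s[1]='a' new -> keep; s[2]='a' seen -> skip; s[3]='g' new -> keep; s[4]='l' new -> keep; s[5]='a' seen -> skip; s[6]='s' seen -> skip; s[7]='a' seen -> skip
Result: sagl


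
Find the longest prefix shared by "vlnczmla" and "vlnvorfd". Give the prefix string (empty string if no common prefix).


String 1: 'vlnczmla'
String 2: 'vlnvorfd'
Compare position by position:
pos 0: 'v' vs 'v' match
pos 1: 'l' vs 'l' match
pos 2: 'n' vs 'n' match
pos 3: 'c' vs 'v' differ -> stop
Longest common prefix: "vln" (length 3)


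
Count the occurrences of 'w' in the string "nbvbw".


Input string: 'nbvbw'
Target character: 'w'
Scan each position: s[4]='w'
Matches found at indices: 4
Total: 1


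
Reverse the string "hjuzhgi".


Input string: 'hjuzhgi'
Operation: reverse character order
Original order: 'h' -> 'j' -> 'u' -> 'z' -> 'h' -> 'g' -> 'i'
Reversed order: 'i' -> 'g' -> 'h' -> 'z' -> 'u' -> 'j' -> 'h'
Result: ighzujh


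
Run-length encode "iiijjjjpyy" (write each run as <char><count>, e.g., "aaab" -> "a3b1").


Input: 'iiijjjjpyy'
Operation: identify consecutive runs
Runs: 'iii' -> i3, 'jjjj' -> j4, 'p' -> p1, 'yy' -> y2
Encoded: i3j4p1y2


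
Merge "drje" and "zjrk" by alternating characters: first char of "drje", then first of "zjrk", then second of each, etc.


String 1: 'drje'
String 2: 'zjrk'
Operation: alternate characters
Pairs: 'd'+'z', 'r'+'j', 'j'+'r', 'e'+'k'
Result: dzrjjrek


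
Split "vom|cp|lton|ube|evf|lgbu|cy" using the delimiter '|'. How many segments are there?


Input string: 'vom|cp|lton|ube|evf|lgbu|cy'
Delimiter: '|'
Split result: 'vom', 'cp', 'lton', 'ube', 'evf', 'lgbu', 'cy'
Number of parts: 7


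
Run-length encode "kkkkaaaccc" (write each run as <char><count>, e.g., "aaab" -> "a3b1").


Input: 'kkkkaaaccc'
Operation: identify consecutive runs
Runs: 'kkkk' -> k4, 'aaa' -> a3, 'ccc' -> c3
Encoded: k4a3c3


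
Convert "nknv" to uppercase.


Input string: 'nknv'
Operation: convert each letter to uppercase
Mapping: 'n'->'N', 'k'->'K', 'n'->'N', 'v'->'V'
Result: NKNV


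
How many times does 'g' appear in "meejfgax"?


Input string: 'meejfgax'
Target character: 'g'
Scan each position: s[5]='g'
Matches found at indices: 5
Total: 1


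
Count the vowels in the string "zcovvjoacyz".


Input string: 'zcovvjoacyz'
Operation: count vowels (a, e, i, o, u)
Scan: s[0]='z', s[1]='c', s[2]='o' (vowel), s[3]='v', s[4]='v', s[5]='j', s[6]='o' (vowel), s[7]='a' (vowel), s[8]='c', s[9]='y', s[10]='z'
Vowels found: 3
Result: 3


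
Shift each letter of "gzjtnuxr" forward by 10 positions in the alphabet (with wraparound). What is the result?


Input: 'gzjtnuxr', shift = 10
Operation: for each letter, (position + 10) mod 26
Mapping: 'g'(6+10=16)->'q', 'z'(25+10=35, 35 mod 26=9)->'j', 'j'(9+10=19)->'t', 't'(19+10=29, 29 mod 26=3)->'d', 'n'(13+10=23)->'x', 'u'(20+10=30, 30 mod 26=4)->'e', 'x'(23+10=33, 33 mod 26=7)->'h', 'r'(17+10=27, 27 mod 26=1)->'b'
Result: qjtdxehb


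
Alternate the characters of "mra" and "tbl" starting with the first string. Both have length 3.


String 1: 'mra'
String 2: 'tbl'
Operation: alternate characters
Pairs: 'm'+'t', 'r'+'b', 'a'+'l'
Result: mtrbal


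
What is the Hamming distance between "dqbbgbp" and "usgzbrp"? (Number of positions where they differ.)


String 1: 'dqbbgbp'
String 2: 'usgzbrp'
Compare each position: pos 0: 'd'!='u', pos 1: 'q'!='s', pos 2: 'b'!='g', pos 3: 'b'!='z', pos 4: 'g'!='b', pos 5: 'b'!='r', pos 6: 'p'=='p'
Differing positions: 6
Hamming distance: 6


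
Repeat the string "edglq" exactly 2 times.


Input string: 'edglq'
Operation: repeat 2 times
Concatenation: 'edglq' + 'edglq'
Result: edglqedglq


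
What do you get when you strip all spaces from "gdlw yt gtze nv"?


Input string: 'gdlw yt gtze nv'
Operation: remove all spaces
Words: 'gdlw', 'yt', 'gtze', 'nv'
Join without spaces: gdlwytgtzenv


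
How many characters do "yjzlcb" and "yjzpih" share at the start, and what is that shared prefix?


String 1: 'yjzlcb'
String 2: 'yjzpih'
Compare position by position:
pos 0: 'y' vs 'y' match
pos 1: 'j' vs 'j' match
pos 2: 'z' vs 'z' match
pos 3: 'l' vs 'p' differ -> stop
Longest common prefix: "yjz" (length 3)


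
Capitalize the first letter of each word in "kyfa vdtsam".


Input string: 'kyfa vdtsam'
Operation: capitalize first letter of each word
Word transformations: 'kyfa'->'Kyfa', 'vdtsam'->'Vdtsam'
Result: Kyfa Vdtsam


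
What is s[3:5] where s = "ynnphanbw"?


Input string: 'ynnphanbw'
Operation: slice [3:5]
Extract characters: s[3]='p', s[4]='h'
Result: ph


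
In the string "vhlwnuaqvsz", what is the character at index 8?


Input string: 'vhlwnuaqvsz'
Operation: get character at index 8
Index mapping: s[0]='v', s[1]='h', s[2]='l', s[3]='w', s[4]='n', s[5]='u', s[6]='a', s[7]='q', s[8]='v'
Result: 'v'


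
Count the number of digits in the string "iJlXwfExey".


Input string: 'iJlXwfExey'
Operation: count digit characters (0-9)
Scan: 'i', 'J', 'l', 'X', 'w', 'f', 'E', 'x', 'e', 'y'
Digits found: 0
Result: 0


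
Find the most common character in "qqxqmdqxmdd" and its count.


Input: 'qqxqmdqxmdd'
Operation: tally each character
Counts: 'd':3, 'm':2, 'q':4, 'x':2
Maximum: 'q' appears 4 times


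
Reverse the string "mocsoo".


Input string: 'mocsoo'
Operation: reverse character order
Original order: 'm' -> 'o' -> 'c' -> 's' -> 'o' -> 'o'
Reversed order: 'o' -> 'o' -> 's' -> 'c' -> 'o' -> 'm'
Result: ooscom


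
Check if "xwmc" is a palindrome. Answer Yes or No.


Input string: 'xwmc'
Reversed: 'cmwx'
Compare pairs: s[0]='x' vs s[3]='c' (mismatch), s[1]='w' vs s[2]='m' (mismatch)
Palindrome: No


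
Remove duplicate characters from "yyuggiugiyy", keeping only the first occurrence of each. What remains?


Input: 'yyuggiugiyy'
Operation: keep first occurrence of each character
Scan: s[0]='y' new -> keep; s[1]='y' seen -> skip; s[2]='u' new -> keep; s[3]='g' new -> keep; s[4]='g' seen -> skip; s[5]='i' new -> keep; s[6]='u' seen -> skip; s[7]='g' seen -> skip; s[8]='i' seen -> skip; s[9]='y' seen -> skip; s[10]='y' seen -> skip
Result: yugi


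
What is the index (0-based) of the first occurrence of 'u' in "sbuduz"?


Input string: 'sbuduz'
Target: 'u'
Scanning left to right: s[0]='s', s[1]='b', s[2]='u'
First match at index: 2


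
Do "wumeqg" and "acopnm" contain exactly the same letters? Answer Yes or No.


String 1: 'wumeqg' -> sorted: 'egmquw'
String 2: 'acopnm' -> sorted: 'acmnop'
Compare sorted forms: 'egmquw' != 'acmnop'
Anagram: No


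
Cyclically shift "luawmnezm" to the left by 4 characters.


Input: 'luawmnezm', shift = 4
Operation: split at index 4 and swap parts
Front part s[0:4] = 'luaw'
Back part s[4:] = 'mnezm'
Rotated = back + front = 'mnezm' + 'luaw'
Result: mnezmluaw


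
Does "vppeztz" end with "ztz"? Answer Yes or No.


Input string: 'vppeztz'
Suffix to check: 'ztz'
Last 3 characters of input: 'ztz'
Match: True
Result: Yes


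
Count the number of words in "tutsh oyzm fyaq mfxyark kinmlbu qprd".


Input string: 'tutsh oyzm fyaq mfxyark kinmlbu qprd'
Operation: split by spaces
Words found: 'tutsh', 'oyzm', 'fyaq', 'mfxyark', 'kinmlbu', 'qprd'
Word count: 6


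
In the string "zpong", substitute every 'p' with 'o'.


Input string: 'zpong'
Operation: replace 'p' with 'o'
Positions of 'p': 1
After replacement: zoong


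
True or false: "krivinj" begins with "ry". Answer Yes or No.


Input string: 'krivinj'
Prefix to check: 'ry'
First 2 characters of input: 'kr'
Match: False
Result: No


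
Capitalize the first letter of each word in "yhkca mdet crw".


Input string: 'yhkca mdet crw'
Operation: capitalize first letter of each word
Word transformations: 'yhkca'->'Yhkca', 'mdet'->'Mdet', 'crw'->'Crw'
Result: Yhkca Mdet Crw


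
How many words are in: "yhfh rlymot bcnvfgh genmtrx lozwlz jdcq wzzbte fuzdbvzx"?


Input string: 'yhfh rlymot bcnvfgh genmtrx lozwlz jdcq wzzbte fuzdbvzx'
Operation: split by spaces
Words found: 'yhfh', 'rlymot', 'bcnvfgh', 'genmtrx', 'lozwlz', 'jdcq', 'wzzbte', 'fuzdbvzx'
Word count: 8


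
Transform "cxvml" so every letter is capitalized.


Input string: 'cxvml'
Operation: convert each letter to uppercase
Mapping: 'c'->'C', 'x'->'X', 'v'->'V', 'm'->'M', 'l'->'L'
Result: CXVML


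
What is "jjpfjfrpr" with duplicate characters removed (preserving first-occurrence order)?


Input: 'jjpfjfrpr'
Operation: keep first occurrence of each character
Scan: s[0]='j' new -> keep; s[1]='j' seen -> skip; s[2]='p' new -> keep; s[3]='f' new -> keep; s[4]='j' seen -> skip; s[5]='f' seen -> skip; s[6]='r' new -> keep; s[7]='p' seen -> skip; s[8]='r' seen -> skip
Result: jpfr


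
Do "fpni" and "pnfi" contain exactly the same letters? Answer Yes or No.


String 1: 'fpni' -> sorted: 'finp'
String 2: 'pnfi' -> sorted: 'finp'
Compare sorted forms: 'finp' == 'finp'
Anagram: Yes


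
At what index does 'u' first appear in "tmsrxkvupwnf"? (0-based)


Input string: 'tmsrxkvupwnf'
Target: 'u'
Scanning left to right: s[0]='t', s[1]='m', s[2]='s', s[3]='r', s[4]='x', s[5]='k', s[6]='v', s[7]='u'
First match at index: 7


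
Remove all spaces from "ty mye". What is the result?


Input string: 'ty mye'
Operation: remove all spaces
Words: 'ty', 'mye'
Join without spaces: tymye


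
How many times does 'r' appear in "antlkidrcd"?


Input string: 'antlkidrcd'
Target character: 'r'
Scan each position: s[7]='r'
Matches found at indices: 7
Total: 1


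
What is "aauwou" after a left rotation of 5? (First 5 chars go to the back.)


Input: 'aauwou', shift = 5
Operation: split at index 5 and swap parts
Front part s[0:5] = 'aauwo'
Back part s[5:] = 'u'
Rotated = back + front = 'u' + 'aauwo'
Result: uaauwo


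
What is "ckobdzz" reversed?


Input string: 'ckobdzz'
Operation: reverse character order
Original order: 'c' -> 'k' -> 'o' -> 'b' -> 'd' -> 'z' -> 'z'
Reversed order: 'z' -> 'z' -> 'd' -> 'b' -> 'o' -> 'k' -> 'c'
Result: zzdbokc


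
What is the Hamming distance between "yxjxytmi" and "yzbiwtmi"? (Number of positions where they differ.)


String 1: 'yxjxytmi'
String 2: 'yzbiwtmi'
Compare each position: pos 0: 'y'=='y', pos 1: 'x'!='z', pos 2: 'j'!='b', pos 3: 'x'!='i', pos 4: 'y'!='w', pos 5: 't'=='t', pos 6: 'm'=='m', pos 7: 'i'=='i'
Differing positions: 4
Hamming distance: 4
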